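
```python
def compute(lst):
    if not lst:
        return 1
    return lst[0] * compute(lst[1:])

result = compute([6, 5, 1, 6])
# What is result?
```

Product over [6, 5, 1, 6] = 6 * 5 * 1 * 6 = 180

Answer: 180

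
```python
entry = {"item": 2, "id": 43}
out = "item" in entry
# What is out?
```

Trace:
`entry = {"item": 2, "id": 43}` → entry = {'item': 2, 'id': 43}
`out = "item" in entry` → out = True
So out = True

Answer: True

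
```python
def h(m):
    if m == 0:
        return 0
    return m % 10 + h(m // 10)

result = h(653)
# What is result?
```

Sum of digits of 653: 3 + 5 + 6 = 14

Answer: 14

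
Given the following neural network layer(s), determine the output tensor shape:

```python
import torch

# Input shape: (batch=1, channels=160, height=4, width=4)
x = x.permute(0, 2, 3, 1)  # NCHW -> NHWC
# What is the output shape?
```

Input: (1, 160, 4, 4) -> Output: (1, 4, 4, 160)

Answer: (1, 4, 4, 160)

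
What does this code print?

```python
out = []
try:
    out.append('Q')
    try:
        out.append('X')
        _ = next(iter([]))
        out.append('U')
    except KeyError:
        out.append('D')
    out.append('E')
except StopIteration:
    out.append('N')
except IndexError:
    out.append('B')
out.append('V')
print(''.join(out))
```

Execution trace: 'Q' (try body) → 'X' (inner try body) → 'N' (except StopIteration) → 'V' (after the try/except). Output: QXNV

Answer: QXNV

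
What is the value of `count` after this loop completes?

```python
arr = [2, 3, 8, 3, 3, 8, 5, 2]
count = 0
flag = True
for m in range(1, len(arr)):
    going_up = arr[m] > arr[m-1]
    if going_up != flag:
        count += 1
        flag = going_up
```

Count direction changes in [2, 3, 8, 3, 3, 8, 5, 2]
`count` takes the values: 0 → 1 → 2 → 3

Answer: 3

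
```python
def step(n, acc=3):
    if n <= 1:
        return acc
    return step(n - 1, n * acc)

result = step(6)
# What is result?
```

Accumulator trace (n, acc): (6, 3) -> (5, 18) -> (4, 90) -> (3, 360) -> (2, 1080) -> (1, 2160) -> return 2160

Answer: 2160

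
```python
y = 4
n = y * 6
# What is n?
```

Trace:
`y = 4` → y = 4
`n = y * 6` → n = 24
So n = 24

Answer: 24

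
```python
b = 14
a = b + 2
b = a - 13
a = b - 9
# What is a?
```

Trace:
`b = 14` → b = 14
`a = b + 2` → a = 16
`b = a - 13` → b = 3
`a = b - 9` → a = -6
So a = -6

Answer: -6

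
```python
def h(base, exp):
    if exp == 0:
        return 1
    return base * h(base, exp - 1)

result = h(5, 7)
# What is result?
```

h(5, 7) = 5 * 5 * 5 * 5 * 5 * 5 * 5 = 78125

Answer: 78125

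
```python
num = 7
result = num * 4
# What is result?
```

Trace:
`num = 7` → num = 7
`result = num * 4` → result = 28
So result = 28

Answer: 28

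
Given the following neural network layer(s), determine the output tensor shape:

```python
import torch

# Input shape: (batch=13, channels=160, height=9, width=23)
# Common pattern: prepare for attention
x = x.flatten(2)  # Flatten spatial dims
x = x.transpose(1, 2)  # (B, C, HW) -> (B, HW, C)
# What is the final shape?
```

Input: (13, 160, 9, 23) -> after flatten(2): (13, 160, 207) -> Output: (13, 207, 160)

Answer: (13, 207, 160)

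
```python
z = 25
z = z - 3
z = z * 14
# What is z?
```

Trace:
`z = 25` → z = 25
`z = z - 3` → z = 22
`z = z * 14` → z = 308
So z = 308

Answer: 308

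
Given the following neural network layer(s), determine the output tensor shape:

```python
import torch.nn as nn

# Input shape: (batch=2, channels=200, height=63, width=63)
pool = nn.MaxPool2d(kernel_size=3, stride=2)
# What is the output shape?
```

Input: (2, 200, 63, 63) -> Output: (2, 200, 31, 31)

Answer: (2, 200, 31, 31)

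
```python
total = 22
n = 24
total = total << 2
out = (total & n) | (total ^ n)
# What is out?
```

Trace:
`total = 22` → total = 22
`n = 24` → n = 24
`total = total << 2` → total = 88
`out = (total & n) | (total ^ n)` → out = 88
So out = 88

Answer: 88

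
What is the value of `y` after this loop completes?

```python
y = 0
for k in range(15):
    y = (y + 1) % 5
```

Increment mod 5, 15 times = 0
`y` takes the values: 0 → 1 → 2 → 3 → 4 → 0 → 1 → 2 → 3 → 4 → 0 → 1 → 2 → 3 → 4 → 0

Answer: 0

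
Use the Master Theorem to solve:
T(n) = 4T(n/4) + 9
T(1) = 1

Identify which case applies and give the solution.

a=4, b=4, f(n)=9. log_4(4) = 1. Since c=0 < 1, Case 1 applies: T(n) = Θ(n^log_b(a)) = O(n).

Answer: O(n) - Case 1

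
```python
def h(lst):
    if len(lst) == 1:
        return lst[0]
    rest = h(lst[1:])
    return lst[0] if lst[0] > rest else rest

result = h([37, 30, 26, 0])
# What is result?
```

Recursive max over [37, 30, 26, 0] = 37

Answer: 37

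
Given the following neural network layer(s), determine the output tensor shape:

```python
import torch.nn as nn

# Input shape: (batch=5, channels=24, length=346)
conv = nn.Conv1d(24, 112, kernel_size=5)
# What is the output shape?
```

Input: (5, 24, 346) -> Output: (5, 112, 342)

Answer: (5, 112, 342)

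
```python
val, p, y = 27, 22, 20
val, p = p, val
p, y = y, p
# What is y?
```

Trace:
`val, p, y = 27, 22, 20` → val = 27; p = 22; y = 20
`val, p = p, val` → val = 22; p = 27
`p, y = y, p` → p = 20; y = 27
So y = 27

Answer: 27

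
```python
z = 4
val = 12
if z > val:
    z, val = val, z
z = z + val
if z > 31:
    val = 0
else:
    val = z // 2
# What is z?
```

Trace:
`z = 4` → z = 4
`val = 12` → val = 12
`if z > val: ...` → z > val is False → no variable changes
`z = z + val` → z = 16
`if z > 31: ...` → z > 31 is False, take else branch → val = 8
So z = 16

Answer: 16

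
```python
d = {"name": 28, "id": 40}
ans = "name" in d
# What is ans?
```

Trace:
`d = {"name": 28, "id": 40}` → d = {'name': 28, 'id': 40}
`ans = "name" in d` → ans = True
So ans = True

Answer: True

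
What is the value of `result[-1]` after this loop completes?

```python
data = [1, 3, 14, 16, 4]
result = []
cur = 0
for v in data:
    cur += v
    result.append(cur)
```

Cumulative sum ends at 38
`result` takes the values: [] → [1] → [1, 4] → [1, 4, 18] → [1, 4, 18, 34] → [1, 4, 18, 34, 38]
So `result[-1]` = 38

Answer: 38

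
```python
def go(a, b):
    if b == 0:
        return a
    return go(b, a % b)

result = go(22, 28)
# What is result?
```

go(22, 28) -> go(28, 22) -> go(22, 6) -> go(6, 4) -> go(4, 2) -> go(2, 0) -> 2

Answer: 2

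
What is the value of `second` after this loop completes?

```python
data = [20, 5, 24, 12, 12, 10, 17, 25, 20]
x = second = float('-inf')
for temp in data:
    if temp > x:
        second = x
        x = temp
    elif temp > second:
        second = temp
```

Second largest (with repeats) in [20, 5, 24, 12, 12, 10, 17, 25, 20]
`second` takes the values: -inf → 5 → 20 → 24

Answer: 24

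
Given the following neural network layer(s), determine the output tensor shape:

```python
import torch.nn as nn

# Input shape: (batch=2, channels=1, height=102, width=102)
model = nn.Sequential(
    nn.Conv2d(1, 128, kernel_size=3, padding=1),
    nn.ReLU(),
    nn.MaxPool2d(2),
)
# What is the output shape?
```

Input: (2, 1, 102, 102) -> after Conv2d: (2, 128, 102, 102) -> after ReLU: (2, 128, 102, 102) -> Output: (2, 128, 51, 51)

Answer: (2, 128, 51, 51)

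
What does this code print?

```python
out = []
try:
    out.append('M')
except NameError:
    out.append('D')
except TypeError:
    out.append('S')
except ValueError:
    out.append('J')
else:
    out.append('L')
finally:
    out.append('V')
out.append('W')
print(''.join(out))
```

Execution trace: 'M' (try body, no exception) → 'L' (else) → 'V' (finally) → 'W' (after the try/except). Output: MLVW

Answer: MLVW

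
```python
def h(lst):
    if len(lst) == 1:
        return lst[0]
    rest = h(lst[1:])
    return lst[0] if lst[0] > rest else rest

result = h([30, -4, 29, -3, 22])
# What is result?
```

Recursive max over [30, -4, 29, -3, 22] = 30

Answer: 30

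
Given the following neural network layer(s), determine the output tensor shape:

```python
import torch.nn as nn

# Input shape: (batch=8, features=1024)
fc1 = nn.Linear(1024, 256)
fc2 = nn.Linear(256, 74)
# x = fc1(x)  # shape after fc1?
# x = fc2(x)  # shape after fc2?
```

Input: (8, 1024) -> after fc1: (8, 256) -> Output: (8, 74)

Answer: (8, 74)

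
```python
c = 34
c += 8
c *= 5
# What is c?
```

Trace:
`c = 34` → c = 34
`c += 8` → c = 42
`c *= 5` → c = 210
So c = 210

Answer: 210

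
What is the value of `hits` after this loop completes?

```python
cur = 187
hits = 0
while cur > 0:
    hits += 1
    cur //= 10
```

Count digits by repeated division by 10
`hits` takes the values: 0 → 1 → 2 → 3

Answer: 3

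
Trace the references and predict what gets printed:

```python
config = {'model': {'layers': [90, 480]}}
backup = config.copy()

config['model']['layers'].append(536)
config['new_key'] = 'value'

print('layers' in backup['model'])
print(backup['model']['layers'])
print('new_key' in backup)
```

Key concept: shallow copy gotcha with nested dict.
Step by step:
`config = {'model': {'layers': [90, 480]}}` → config = {'model': {'layers': [90, 480]}}
`backup = config.copy()` → backup = {'model': {'layers': [90, 480]}}
`config['model']['layers'].append(536)` → config = {'model': {'layers': [90, 480, 536]}}; backup = {'model': {'layers': [90, 480, 536]}}
`config['new_key'] = 'value'` → config = {'model': {'layers': [90, 480, 536]}, 'new_key': 'value'}
`print('layers' in backup['model'])` → prints True
`print(backup['model']['layers'])` → prints [90, 480, 536]
`print('new_key' in backup)` → prints False

Answer:
True
[90, 480, 536]
False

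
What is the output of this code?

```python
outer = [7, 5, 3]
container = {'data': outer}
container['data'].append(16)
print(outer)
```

Key concept: dict holds reference to list.
Step by step:
`outer = [7, 5, 3]` → outer = [7, 5, 3]
`container = {'data': outer}` → container = {'data': [7, 5, 3]}
`container['data'].append(16)` → outer = [7, 5, 3, 16]; container = {'data': [7, 5, 3, 16]}
`print(outer)` → prints [7, 5, 3, 16]

Answer: [7, 5, 3, 16]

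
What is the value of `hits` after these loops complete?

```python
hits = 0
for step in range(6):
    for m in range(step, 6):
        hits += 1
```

Upper triangle: 6 + 5 + ... + 1
`hits` takes the values: 0 → 1 → 2 → 3 → 4 → 5 → 6 → 7 → 8 → 9 → 10 → 11 → 12 → 13 → 14 → 15 → 16 → 17 → 18 → 19 → 20 → 21

Answer: 21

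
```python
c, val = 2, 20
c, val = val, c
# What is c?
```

Trace:
`c, val = 2, 20` → c = 2; val = 20
`c, val = val, c` → c = 20; val = 2
So c = 20

Answer: 20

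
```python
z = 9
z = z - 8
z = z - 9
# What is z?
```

Trace:
`z = 9` → z = 9
`z = z - 8` → z = 1
`z = z - 9` → z = -8
So z = -8

Answer: -8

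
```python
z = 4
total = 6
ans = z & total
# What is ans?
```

Trace:
`z = 4` → z = 4
`total = 6` → total = 6
`ans = z & total` → ans = 4
So ans = 4

Answer: 4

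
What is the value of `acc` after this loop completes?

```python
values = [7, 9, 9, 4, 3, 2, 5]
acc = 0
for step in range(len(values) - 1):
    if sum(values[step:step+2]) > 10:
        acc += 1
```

Count windows with sum > 10
`acc` takes the values: 0 → 1 → 2 → 3

Answer: 3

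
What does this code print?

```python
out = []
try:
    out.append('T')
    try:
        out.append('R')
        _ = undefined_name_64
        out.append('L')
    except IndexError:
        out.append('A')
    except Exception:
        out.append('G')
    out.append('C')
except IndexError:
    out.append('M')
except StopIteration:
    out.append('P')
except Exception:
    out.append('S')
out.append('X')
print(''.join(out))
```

Execution trace: 'T' (try body) → 'R' (inner try body) → 'G' (inner except Exception) → 'C' (try body, no exception) → 'X' (after the try/except). Output: TRGCX

Answer: TRGCX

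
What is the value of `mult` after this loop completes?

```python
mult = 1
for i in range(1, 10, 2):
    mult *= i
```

Product of 1, 3, 5, ... up to 9
`mult` takes the values: 1 → 3 → 15 → 105 → 945

Answer: 945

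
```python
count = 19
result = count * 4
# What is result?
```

Trace:
`count = 19` → count = 19
`result = count * 4` → result = 76
So result = 76

Answer: 76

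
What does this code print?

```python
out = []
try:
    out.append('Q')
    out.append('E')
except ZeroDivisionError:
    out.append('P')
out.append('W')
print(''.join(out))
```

Execution trace: 'Q' (try body) → 'E' (try body, no exception) → 'W' (after the try/except). Output: QEW

Answer: QEW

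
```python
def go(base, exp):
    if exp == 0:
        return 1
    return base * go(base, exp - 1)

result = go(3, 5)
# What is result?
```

go(3, 5) = 3 * 3 * 3 * 3 * 3 = 243

Answer: 243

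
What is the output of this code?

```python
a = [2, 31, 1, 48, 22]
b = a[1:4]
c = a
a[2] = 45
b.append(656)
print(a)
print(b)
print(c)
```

Key concept: slice vs alias.
Step by step:
`a = [2, 31, 1, 48, 22]` → a = [2, 31, 1, 48, 22]
`b = a[1:4]` → b = [31, 1, 48]
`c = a` → c = [2, 31, 1, 48, 22] (same object as a)
`a[2] = 45` → a = [2, 31, 45, 48, 22] (same object as c); c = [2, 31, 45, 48, 22] (same object as a)
`b.append(656)` → b = [31, 1, 48, 656]
`print(a)` → prints [2, 31, 45, 48, 22]
`print(b)` → prints [31, 1, 48, 656]
`print(c)` → prints [2, 31, 45, 48, 22]

Answer:
[2, 31, 45, 48, 22]
[31, 1, 48, 656]
[2, 31, 45, 48, 22]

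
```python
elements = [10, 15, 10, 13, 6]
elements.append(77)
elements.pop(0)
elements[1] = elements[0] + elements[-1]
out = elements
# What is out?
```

Trace:
`elements = [10, 15, 10, 13, 6]` → elements = [10, 15, 10, 13, 6]
`elements.append(77)` → elements = [10, 15, 10, 13, 6, 77]
`elements.pop(0)` → elements = [15, 10, 13, 6, 77]
`elements[1] = elements[0] + elements[-1]` → elements = [15, 92, 13, 6, 77]
`out = elements` → out = [15, 92, 13, 6, 77]
So out = [15, 92, 13, 6, 77]

Answer: [15, 92, 13, 6, 77]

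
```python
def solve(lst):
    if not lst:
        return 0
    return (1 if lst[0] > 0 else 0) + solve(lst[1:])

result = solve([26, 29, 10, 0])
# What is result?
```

Count of positive elements in [26, 29, 10, 0] = 3

Answer: 3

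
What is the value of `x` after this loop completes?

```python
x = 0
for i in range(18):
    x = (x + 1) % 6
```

Increment mod 6, 18 times = 0
`x` takes the values: 0 → 1 → 2 → 3 → 4 → 5 → 0 → 1 → 2 → 3 → 4 → 5 → 0 → 1 → 2 → 3 → 4 → 5 → 0

Answer: 0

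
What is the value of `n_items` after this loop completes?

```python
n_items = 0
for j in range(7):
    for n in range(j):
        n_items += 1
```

Triangle number: 0+1+2+...+6
`n_items` takes the values: 0 → 1 → 2 → 3 → 4 → 5 → 6 → 7 → 8 → 9 → 10 → 11 → 12 → 13 → 14 → 15 → 16 → 17 → 18 → 19 → 20 → 21

Answer: 21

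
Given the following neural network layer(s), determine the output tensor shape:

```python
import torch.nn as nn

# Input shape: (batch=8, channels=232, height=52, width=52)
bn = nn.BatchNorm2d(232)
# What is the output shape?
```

Input: (8, 232, 52, 52) -> Output: (8, 232, 52, 52)

Answer: (8, 232, 52, 52)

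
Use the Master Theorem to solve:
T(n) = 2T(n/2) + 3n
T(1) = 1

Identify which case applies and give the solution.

a=2, b=2, f(n)=3n. log_2(2) = 1. Since c=1 = 1, Case 2 applies: T(n) = Θ(n^log_b(a) · log n) = O(n log n).

Answer: O(n log n) - Case 2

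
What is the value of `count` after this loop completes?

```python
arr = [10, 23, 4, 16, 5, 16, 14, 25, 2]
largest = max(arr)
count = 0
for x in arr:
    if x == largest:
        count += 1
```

Count of max value 25 in [10, 23, 4, 16, 5, 16, 14, 25, 2]
`count` takes the values: 0 → 1

Answer: 1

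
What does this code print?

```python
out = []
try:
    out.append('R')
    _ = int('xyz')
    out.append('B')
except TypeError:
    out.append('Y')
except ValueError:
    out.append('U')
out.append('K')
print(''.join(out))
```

Execution trace: 'R' (try body) → 'U' (except ValueError) → 'K' (after the try/except). Output: RUK

Answer: RUK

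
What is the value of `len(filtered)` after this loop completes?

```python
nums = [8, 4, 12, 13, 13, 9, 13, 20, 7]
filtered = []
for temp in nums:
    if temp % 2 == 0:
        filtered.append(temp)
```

Count even numbers in [8, 4, 12, 13, 13, 9, 13, 20, 7]
`filtered` takes the values: [] → [8] → [8, 4] → [8, 4, 12] → [8, 4, 12, 20]
So `len(filtered)` = 4

Answer: 4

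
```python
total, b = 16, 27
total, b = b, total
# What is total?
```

Trace:
`total, b = 16, 27` → total = 16; b = 27
`total, b = b, total` → total = 27; b = 16
So total = 27

Answer: 27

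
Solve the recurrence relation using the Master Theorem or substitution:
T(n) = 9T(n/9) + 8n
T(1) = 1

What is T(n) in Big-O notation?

By Master Theorem: a=9, b=9, f(n)=8n. Since log_9(9) = 1 and f(n) = Θ(n^1), Case 2 applies. T(n) = O(n log n).

Answer: O(n log n)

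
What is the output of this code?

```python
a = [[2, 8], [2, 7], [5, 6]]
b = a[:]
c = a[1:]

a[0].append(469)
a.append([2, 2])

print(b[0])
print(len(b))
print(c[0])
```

Key concept: slice with nested mutation.
Step by step:
`a = [[2, 8], [2, 7], [5, 6]]` → a = [[2, 8], [2, 7], [5, 6]]
`b = a[:]` → b = [[2, 8], [2, 7], [5, 6]]
`c = a[1:]` → c = [[2, 7], [5, 6]]
`a[0].append(469)` → a = [[2, 8, 469], [2, 7], [5, 6]]; b = [[2, 8, 469], [2, 7], [5, 6]]
`a.append([2, 2])` → a = [[2, 8, 469], [2, 7], [5, 6], [2, 2]]
`print(b[0])` → prints [2, 8, 469]
`print(len(b))` → prints 3
`print(c[0])` → prints [2, 7]

Answer:
[2, 8, 469]
3
[2, 7]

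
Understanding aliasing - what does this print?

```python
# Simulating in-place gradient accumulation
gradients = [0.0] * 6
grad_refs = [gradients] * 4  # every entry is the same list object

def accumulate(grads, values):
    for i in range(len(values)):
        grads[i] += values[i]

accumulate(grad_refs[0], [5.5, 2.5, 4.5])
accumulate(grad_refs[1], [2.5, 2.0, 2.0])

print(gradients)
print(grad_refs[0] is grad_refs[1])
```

Key concept: gradient accumulation aliasing.
Step by step:
`gradients = [0.0] * 6` → gradients = [0.0, 0.0, 0.0, 0.0, 0.0, 0.0]
`grad_refs = [gradients] * 4` → grad_refs = [[0.0, 0.0, 0.0, 0.0, 0.0, 0.0], [0.0, 0.0, 0.0, 0.0, 0.0, 0.0], [0.0, 0.0, 0.0, 0.0, 0.0, 0.0], [0.0, 0.0, 0.0, 0.0, 0.0, 0.0]]
`accumulate(grad_refs[0], [5.5, 2.5, 4.5])` → gradients = [5.5, 2.5, 4.5, 0.0, 0.0, 0.0]; grad_refs = [[5.5, 2.5, 4.5, 0.0, 0.0, 0.0], [5.5, 2.5, 4.5, 0.0, 0.0, 0.0], [5.5, 2.5, 4.5, 0.0, 0.0, 0.0], [5.5, 2.5, 4.5, 0.0, 0.0, 0.0]]
`accumulate(grad_refs[1], [2.5, 2.0, 2.0])` → gradients = [8.0, 4.5, 6.5, 0.0, 0.0, 0.0]; grad_refs = [[8.0, 4.5, 6.5, 0.0, 0.0, 0.0], [8.0, 4.5, 6.5, 0.0, 0.0, 0.0], [8.0, 4.5, 6.5, 0.0, 0.0, 0.0], [8.0, 4.5, 6.5, 0.0, 0.0, 0.0]]
`print(gradients)` → prints [8.0, 4.5, 6.5, 0.0, 0.0, 0.0]
`print(grad_refs[0] is grad_refs[1])` → prints True

Answer:
[8.0, 4.5, 6.5, 0.0, 0.0, 0.0]
True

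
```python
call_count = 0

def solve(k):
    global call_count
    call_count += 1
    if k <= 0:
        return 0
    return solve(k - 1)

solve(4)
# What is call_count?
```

Linear recursion stepping by 1: 5 calls from k=4 down to ≤0.

Answer: 5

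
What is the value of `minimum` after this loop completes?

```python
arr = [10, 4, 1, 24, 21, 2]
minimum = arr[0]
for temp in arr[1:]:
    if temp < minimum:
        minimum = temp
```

Minimum of [10, 4, 1, 24, 21, 2]
`minimum` takes the values: 10 → 4 → 1

Answer: 1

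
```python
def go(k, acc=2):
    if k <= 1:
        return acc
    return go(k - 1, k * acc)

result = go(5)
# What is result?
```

Accumulator trace (n, acc): (5, 2) -> (4, 10) -> (3, 40) -> (2, 120) -> (1, 240) -> return 240

Answer: 240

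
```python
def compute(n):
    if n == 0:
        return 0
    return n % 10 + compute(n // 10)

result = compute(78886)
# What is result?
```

Sum of digits of 78886: 6 + 8 + 8 + 8 + 7 = 37

Answer: 37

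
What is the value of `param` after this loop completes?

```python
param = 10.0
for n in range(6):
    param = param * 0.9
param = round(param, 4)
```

Exponential decay: 10.0 * 0.9^6
`param` takes the values: 10.0 → 9.0 → 8.1 → 7.29 → 6.561 → 5.9049 → 5.31441 → 5.3144

Answer: 5.3144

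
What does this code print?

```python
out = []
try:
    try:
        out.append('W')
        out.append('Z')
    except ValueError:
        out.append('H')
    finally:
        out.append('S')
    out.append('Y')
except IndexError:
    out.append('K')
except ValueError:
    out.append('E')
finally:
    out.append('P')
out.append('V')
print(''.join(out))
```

Execution trace: 'W' (inner try body) → 'Z' (inner try body, no exception) → 'S' (inner finally) → 'Y' (try body, no exception) → 'P' (finally) → 'V' (after the try/except). Output: WZSYPV

Answer: WZSYPV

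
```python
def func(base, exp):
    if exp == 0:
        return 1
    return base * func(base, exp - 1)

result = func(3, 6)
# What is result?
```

func(3, 6) = 3 * 3 * 3 * 3 * 3 * 3 = 729

Answer: 729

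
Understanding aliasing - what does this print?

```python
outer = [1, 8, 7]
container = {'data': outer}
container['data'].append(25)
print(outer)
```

Key concept: dict holds reference to list.
Step by step:
`outer = [1, 8, 7]` → outer = [1, 8, 7]
`container = {'data': outer}` → container = {'data': [1, 8, 7]}
`container['data'].append(25)` → outer = [1, 8, 7, 25]; container = {'data': [1, 8, 7, 25]}
`print(outer)` → prints [1, 8, 7, 25]

Answer: [1, 8, 7, 25]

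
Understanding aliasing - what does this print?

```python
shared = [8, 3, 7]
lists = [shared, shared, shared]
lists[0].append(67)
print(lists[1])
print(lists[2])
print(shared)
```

Key concept: list of same reference.
Step by step:
`shared = [8, 3, 7]` → shared = [8, 3, 7]
`lists = [shared, shared, shared]` → lists = [[8, 3, 7], [8, 3, 7], [8, 3, 7]]
`lists[0].append(67)` → shared = [8, 3, 7, 67]; lists = [[8, 3, 7, 67], [8, 3, 7, 67], [8, 3, 7, 67]]
`print(lists[1])` → prints [8, 3, 7, 67]
`print(lists[2])` → prints [8, 3, 7, 67]
`print(shared)` → prints [8, 3, 7, 67]

Answer:
[8, 3, 7, 67]
[8, 3, 7, 67]
[8, 3, 7, 67]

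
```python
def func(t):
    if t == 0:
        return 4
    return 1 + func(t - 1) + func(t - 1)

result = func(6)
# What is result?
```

func(t) = 1 + 2·func(t-1), func(0)=4. Closed form: (4+1)·2^6 - 1 = 319.

Answer: 319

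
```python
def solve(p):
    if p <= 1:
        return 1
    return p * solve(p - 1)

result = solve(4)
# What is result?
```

solve(4) = 4 * 3 * 2 * 1 = 24

Answer: 24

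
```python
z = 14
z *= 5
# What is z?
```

Trace:
`z = 14` → z = 14
`z *= 5` → z = 70
So z = 70

Answer: 70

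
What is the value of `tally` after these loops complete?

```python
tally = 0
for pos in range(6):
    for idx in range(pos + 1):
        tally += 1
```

Triangle: 1 + 2 + ... + 6
`tally` takes the values: 0 → 1 → 2 → 3 → 4 → 5 → 6 → 7 → 8 → 9 → 10 → 11 → 12 → 13 → 14 → 15 → 16 → 17 → 18 → 19 → 20 → 21

Answer: 21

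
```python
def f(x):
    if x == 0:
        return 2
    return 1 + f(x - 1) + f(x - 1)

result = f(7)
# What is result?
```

f(x) = 1 + 2·f(x-1), f(0)=2. Closed form: (2+1)·2^7 - 1 = 383.

Answer: 383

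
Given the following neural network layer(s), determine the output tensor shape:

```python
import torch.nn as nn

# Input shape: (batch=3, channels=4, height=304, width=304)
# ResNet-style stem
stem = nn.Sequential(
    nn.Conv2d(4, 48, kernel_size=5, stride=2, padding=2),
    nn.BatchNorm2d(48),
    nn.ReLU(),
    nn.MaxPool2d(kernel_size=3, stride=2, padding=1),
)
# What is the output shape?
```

Input: (3, 4, 304, 304) -> after Conv2d 5x5 stride=2: (3, 48, 152, 152) -> Output: (3, 48, 76, 76)

Answer: (3, 48, 76, 76)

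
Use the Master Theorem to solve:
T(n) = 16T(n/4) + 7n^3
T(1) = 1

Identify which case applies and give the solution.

a=16, b=4, f(n)=7n^3. log_4(16) = 2. Since c=3 > 2 and the regularity condition holds (16(n/4)^3 = (16/4^3)n^3 with 16/4^3 < 1), Case 3 applies: T(n) = Θ(f(n)) = O(n^3).

Answer: O(n^3) - Case 3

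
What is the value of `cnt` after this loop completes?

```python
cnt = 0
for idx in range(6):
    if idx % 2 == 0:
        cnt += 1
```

Count numbers divisible by 2 in range(6)
`cnt` takes the values: 0 → 1 → 2 → 3

Answer: 3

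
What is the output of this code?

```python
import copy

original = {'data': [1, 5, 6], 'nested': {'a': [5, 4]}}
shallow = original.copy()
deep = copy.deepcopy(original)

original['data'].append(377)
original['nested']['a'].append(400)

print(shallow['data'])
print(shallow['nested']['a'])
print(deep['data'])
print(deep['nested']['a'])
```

Key concept: comparing shallow vs deep copy.
Step by step:
`original = {'data': [1, 5, 6], 'nested': {'a': [5, 4]}}` → original = {'data': [1, 5, 6], 'nested': {'a': [5, 4]}}
`shallow = original.copy()` → shallow = {'data': [1, 5, 6], 'nested': {'a': [5, 4]}}
`deep = copy.deepcopy(original)` → deep = {'data': [1, 5, 6], 'nested': {'a': [5, 4]}}
`original['data'].append(377)` → original = {'data': [1, 5, 6, 377], 'nested': {'a': [5, 4]}}; shallow = {'data': [1, 5, 6, 377], 'nested': {'a': [5, 4]}}
`original['nested']['a'].append(400)` → original = {'data': [1, 5, 6, 377], 'nested': {'a': [5, 4, 400]}}; shallow = {'data': [1, 5, 6, 377], 'nested': {'a': [5, 4, 400]}}
`print(shallow['data'])` → prints [1, 5, 6, 377]
`print(shallow['nested']['a'])` → prints [5, 4, 400]
`print(deep['data'])` → prints [1, 5, 6]
`print(deep['nested']['a'])` → prints [5, 4]

Answer:
[1, 5, 6, 377]
[5, 4, 400]
[1, 5, 6]
[5, 4]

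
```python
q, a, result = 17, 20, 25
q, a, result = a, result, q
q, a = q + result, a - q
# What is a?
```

Trace:
`q, a, result = 17, 20, 25` → q = 17; a = 20; result = 25
`q, a, result = a, result, q` → q = 20; a = 25; result = 17
`q, a = q + result, a - q` → q = 37; a = 5
So a = 5

Answer: 5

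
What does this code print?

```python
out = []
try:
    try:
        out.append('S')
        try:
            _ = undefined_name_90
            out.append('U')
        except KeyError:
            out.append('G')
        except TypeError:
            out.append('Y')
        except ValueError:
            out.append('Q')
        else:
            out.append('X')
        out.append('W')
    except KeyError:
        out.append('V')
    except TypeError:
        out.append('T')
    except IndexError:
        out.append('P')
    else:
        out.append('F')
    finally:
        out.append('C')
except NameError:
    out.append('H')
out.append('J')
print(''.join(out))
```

Execution trace: 'S' (try body) → 'C' (finally) → 'H' (outer except NameError) → 'J' (after the try/except). Output: SCHJ

Answer: SCHJ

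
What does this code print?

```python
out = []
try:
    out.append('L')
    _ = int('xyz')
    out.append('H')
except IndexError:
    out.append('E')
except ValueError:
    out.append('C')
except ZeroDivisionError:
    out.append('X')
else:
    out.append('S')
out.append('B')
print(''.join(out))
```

Execution trace: 'L' (try body) → 'C' (except ValueError) → 'B' (after the try/except). Output: LCB

Answer: LCB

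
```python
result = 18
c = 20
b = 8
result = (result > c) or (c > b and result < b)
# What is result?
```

Trace:
`result = 18` → result = 18
`c = 20` → c = 20
`b = 8` → b = 8
`result = (result > c) or (c > b and result < b)` → result = False
So result = False

Answer: False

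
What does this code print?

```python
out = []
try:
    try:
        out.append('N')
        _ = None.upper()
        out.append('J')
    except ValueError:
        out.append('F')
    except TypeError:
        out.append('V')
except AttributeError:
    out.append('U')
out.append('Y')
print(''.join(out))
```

Execution trace: 'N' (try body) → 'U' (outer except AttributeError) → 'Y' (after the try/except). Output: NUY

Answer: NUY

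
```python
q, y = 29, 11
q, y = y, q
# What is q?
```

Trace:
`q, y = 29, 11` → q = 29; y = 11
`q, y = y, q` → q = 11; y = 29
So q = 11

Answer: 11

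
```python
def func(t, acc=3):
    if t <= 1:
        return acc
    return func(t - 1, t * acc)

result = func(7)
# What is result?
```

Accumulator trace (n, acc): (7, 3) -> (6, 21) -> (5, 126) -> (4, 630) -> (3, 2520) -> (2, 7560) -> (1, 15120) -> return 15120

Answer: 15120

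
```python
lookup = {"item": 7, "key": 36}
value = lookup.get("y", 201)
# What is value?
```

Trace:
`lookup = {"item": 7, "key": 36}` → lookup = {'item': 7, 'key': 36}
`value = lookup.get("y", 201)` → value = 201
So value = 201

Answer: 201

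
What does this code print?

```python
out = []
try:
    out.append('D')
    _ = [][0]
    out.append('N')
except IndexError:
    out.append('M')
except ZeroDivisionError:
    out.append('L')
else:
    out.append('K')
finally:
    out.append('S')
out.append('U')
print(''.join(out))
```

Execution trace: 'D' (try body) → 'M' (except IndexError) → 'S' (finally) → 'U' (after the try/except). Output: DMSU

Answer: DMSU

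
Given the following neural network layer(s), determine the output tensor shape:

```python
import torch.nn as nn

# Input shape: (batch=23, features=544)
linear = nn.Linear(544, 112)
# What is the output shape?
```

Input: (23, 544) -> Output: (23, 112)

Answer: (23, 112)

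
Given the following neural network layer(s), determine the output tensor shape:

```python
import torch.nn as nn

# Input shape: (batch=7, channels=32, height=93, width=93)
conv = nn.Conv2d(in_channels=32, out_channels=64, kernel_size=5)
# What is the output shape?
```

Input: (7, 32, 93, 93) -> Output: (7, 64, 89, 89)

Answer: (7, 64, 89, 89)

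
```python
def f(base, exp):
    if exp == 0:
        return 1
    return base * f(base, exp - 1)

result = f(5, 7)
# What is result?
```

f(5, 7) = 5 * 5 * 5 * 5 * 5 * 5 * 5 = 78125

Answer: 78125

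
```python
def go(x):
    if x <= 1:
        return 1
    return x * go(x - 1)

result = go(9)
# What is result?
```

go(9) = 9 * 8 * 7 * 6 * 5 * 4 * 3 * 2 * 1 = 362880

Answer: 362880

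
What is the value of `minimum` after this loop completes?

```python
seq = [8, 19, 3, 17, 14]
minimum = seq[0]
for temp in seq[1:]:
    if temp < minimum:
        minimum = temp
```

Minimum of [8, 19, 3, 17, 14]
`minimum` takes the values: 8 → 3

Answer: 3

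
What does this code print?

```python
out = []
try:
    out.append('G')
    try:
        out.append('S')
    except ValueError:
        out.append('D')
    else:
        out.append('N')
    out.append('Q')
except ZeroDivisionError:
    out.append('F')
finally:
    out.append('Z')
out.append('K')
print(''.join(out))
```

Execution trace: 'G' (try body) → 'S' (inner try body, no exception) → 'N' (inner else) → 'Q' (try body, no exception) → 'Z' (finally) → 'K' (after the try/except). Output: GSNQZK

Answer: GSNQZK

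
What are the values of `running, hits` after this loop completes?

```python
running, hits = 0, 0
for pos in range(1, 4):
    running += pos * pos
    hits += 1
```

Sum of squares and count
`running, hits` takes the values: (0, 0) → (1, 0) → (1, 1) → (5, 1) → (5, 2) → (14, 2) → (14, 3)

Answer: 14, 3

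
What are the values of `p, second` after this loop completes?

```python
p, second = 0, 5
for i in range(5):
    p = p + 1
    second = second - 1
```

p goes 0→5, second goes 5→0
`p, second` takes the values: (0, 5) → (1, 5) → (1, 4) → (2, 4) → (2, 3) → (3, 3) → (3, 2) → (4, 2) → (4, 1) → (5, 1) → (5, 0)

Answer: 5, 0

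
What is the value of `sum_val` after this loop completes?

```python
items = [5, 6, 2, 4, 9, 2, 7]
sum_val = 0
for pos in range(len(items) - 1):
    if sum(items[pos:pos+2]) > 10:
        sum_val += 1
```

Count windows with sum > 10
`sum_val` takes the values: 0 → 1 → 2 → 3

Answer: 3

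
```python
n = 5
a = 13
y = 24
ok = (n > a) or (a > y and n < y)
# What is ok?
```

Trace:
`n = 5` → n = 5
`a = 13` → a = 13
`y = 24` → y = 24
`ok = (n > a) or (a > y and n < y)` → ok = False
So ok = False

Answer: False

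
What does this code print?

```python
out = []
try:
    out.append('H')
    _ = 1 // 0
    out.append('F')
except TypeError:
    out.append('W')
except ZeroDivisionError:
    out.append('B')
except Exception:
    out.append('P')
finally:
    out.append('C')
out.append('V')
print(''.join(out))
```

Execution trace: 'H' (try body) → 'B' (except ZeroDivisionError) → 'C' (finally) → 'V' (after the try/except). Output: HBCV

Answer: HBCV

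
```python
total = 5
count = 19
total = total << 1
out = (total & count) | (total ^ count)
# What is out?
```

Trace:
`total = 5` → total = 5
`count = 19` → count = 19
`total = total << 1` → total = 10
`out = (total & count) | (total ^ count)` → out = 27
So out = 27

Answer: 27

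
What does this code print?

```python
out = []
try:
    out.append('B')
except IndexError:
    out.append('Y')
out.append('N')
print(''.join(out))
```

Execution trace: 'B' (try body, no exception) → 'N' (after the try/except). Output: BN

Answer: BN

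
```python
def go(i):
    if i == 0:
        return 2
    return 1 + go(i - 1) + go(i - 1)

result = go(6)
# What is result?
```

go(i) = 1 + 2·go(i-1), go(0)=2. Closed form: (2+1)·2^6 - 1 = 191.

Answer: 191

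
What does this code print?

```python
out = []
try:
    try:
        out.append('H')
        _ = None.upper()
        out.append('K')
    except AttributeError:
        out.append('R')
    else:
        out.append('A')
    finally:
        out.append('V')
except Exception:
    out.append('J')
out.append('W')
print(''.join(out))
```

Execution trace: 'H' (inner try body) → 'R' (inner except AttributeError) → 'V' (inner finally) → 'W' (after the try/except). Output: HRVW

Answer: HRVW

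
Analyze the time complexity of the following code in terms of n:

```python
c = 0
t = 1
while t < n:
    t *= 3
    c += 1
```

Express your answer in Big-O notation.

Each loop level contributes: log n. Multiplying the contributions gives O(log n).

Answer: O(log n)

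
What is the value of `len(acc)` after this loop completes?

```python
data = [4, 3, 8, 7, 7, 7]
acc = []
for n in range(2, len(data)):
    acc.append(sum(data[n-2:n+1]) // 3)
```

Number of 3-element averages
`acc` takes the values: [] → [5] → [5, 6] → [5, 6, 7] → [5, 6, 7, 7]
So `len(acc)` = 4

Answer: 4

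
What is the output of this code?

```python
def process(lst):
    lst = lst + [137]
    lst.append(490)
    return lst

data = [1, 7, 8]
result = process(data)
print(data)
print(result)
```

Key concept: rebinding parameter vs mutation.
Step by step:
`data = [1, 7, 8]` → data = [1, 7, 8]
`result = process(data)` → result = [1, 7, 8, 137, 490]
`print(data)` → prints [1, 7, 8]
`print(result)` → prints [1, 7, 8, 137, 490]

Answer:
[1, 7, 8]
[1, 7, 8, 137, 490]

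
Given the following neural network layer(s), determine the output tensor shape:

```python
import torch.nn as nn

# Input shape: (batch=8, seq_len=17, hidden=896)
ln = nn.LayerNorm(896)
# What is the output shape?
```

Input: (8, 17, 896) -> Output: (8, 17, 896)

Answer: (8, 17, 896)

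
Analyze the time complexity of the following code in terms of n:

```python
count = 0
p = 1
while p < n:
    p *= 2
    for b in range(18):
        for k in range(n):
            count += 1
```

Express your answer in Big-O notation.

Each loop level contributes: log n × 1 × n. Multiplying the contributions gives O(n log n).

Answer: O(n log n)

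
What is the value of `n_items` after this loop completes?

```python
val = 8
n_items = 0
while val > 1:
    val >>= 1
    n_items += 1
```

Count right shifts until 1
`n_items` takes the values: 0 → 1 → 2 → 3

Answer: 3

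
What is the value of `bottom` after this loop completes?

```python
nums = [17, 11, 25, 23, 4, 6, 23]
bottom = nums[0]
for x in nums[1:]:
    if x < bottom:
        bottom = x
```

Minimum of [17, 11, 25, 23, 4, 6, 23]
`bottom` takes the values: 17 → 11 → 4

Answer: 4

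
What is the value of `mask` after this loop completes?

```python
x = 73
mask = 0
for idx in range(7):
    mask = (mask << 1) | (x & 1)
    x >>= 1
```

Reverse lowest 7 bits of 73
`mask` takes the values: 0 → 1 → 2 → 4 → 9 → 18 → 36 → 73

Answer: 73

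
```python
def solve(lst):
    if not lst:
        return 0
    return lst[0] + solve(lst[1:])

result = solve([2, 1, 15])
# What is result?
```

2 + 1 + 15 + 0 = 18

Answer: 18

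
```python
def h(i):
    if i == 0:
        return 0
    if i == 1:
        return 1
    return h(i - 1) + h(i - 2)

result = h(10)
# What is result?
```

Build up from base cases: h(0)=0, h(1)=1, h(2)=1, h(3)=2, h(4)=3, h(5)=5, h(6)=8, ..., h(10)=55

Answer: 55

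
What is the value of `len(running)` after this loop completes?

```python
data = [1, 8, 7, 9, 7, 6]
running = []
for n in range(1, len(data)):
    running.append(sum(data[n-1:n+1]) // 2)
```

Number of 2-element averages
`running` takes the values: [] → [4] → [4, 7] → [4, 7, 8] → [4, 7, 8, 8] → [4, 7, 8, 8, 6]
So `len(running)` = 5

Answer: 5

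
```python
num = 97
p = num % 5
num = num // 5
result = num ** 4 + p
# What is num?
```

Trace:
`num = 97` → num = 97
`p = num % 5` → p = 2
`num = num // 5` → num = 19
`result = num ** 4 + p` → result = 130323
So num = 19

Answer: 19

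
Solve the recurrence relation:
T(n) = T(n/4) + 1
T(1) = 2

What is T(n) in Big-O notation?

Each step divides n by 4 and adds 1. After log_4(n) steps we reach T(1)=2. So T(n) = 1·log_4(n) + 2 = O(log n).

Answer: O(log n)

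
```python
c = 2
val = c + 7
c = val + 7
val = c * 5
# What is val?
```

Trace:
`c = 2` → c = 2
`val = c + 7` → val = 9
`c = val + 7` → c = 16
`val = c * 5` → val = 80
So val = 80

Answer: 80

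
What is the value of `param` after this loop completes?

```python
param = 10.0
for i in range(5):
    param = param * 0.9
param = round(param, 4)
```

Exponential decay: 10.0 * 0.9^5
`param` takes the values: 10.0 → 9.0 → 8.1 → 7.29 → 6.561 → 5.9049

Answer: 5.9049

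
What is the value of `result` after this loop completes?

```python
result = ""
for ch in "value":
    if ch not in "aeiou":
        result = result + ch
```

Remove vowels from 'value'
`result` takes the values: "" → "v" → "vl"

Answer: "vl"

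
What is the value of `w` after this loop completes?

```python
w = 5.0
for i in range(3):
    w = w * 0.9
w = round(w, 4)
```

Exponential decay: 5.0 * 0.9^3
`w` takes the values: 5.0 → 4.5 → 4.05 → 3.645

Answer: 3.645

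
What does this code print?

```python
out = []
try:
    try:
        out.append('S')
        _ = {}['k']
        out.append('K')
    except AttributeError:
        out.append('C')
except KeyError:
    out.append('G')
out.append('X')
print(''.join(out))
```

Execution trace: 'S' (try body) → 'G' (outer except KeyError) → 'X' (after the try/except). Output: SGX

Answer: SGX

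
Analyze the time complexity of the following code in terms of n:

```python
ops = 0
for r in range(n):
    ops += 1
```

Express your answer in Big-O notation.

Each loop level contributes: n. Multiplying the contributions gives O(n).

Answer: O(n)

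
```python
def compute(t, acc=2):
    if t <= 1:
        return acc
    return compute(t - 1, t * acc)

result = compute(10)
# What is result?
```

Accumulator trace (n, acc): (10, 2) -> (9, 20) -> (8, 180) -> (7, 1440) -> (6, 10080) -> (5, 60480) -> (4, 302400) -> (3, 1209600) -> (2, 3628800) -> (1, 7257600) -> return 7257600

Answer: 7257600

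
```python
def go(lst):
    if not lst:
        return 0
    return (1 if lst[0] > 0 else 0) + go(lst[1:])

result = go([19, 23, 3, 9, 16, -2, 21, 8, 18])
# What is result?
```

Count of positive elements in [19, 23, 3, 9, 16, -2, 21, 8, 18] = 8

Answer: 8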